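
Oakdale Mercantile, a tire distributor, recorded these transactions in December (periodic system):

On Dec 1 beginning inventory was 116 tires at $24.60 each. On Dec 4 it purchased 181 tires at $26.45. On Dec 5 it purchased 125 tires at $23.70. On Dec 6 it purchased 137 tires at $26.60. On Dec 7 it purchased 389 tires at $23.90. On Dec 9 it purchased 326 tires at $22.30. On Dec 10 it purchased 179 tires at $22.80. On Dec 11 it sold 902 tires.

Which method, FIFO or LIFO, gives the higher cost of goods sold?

FIFO COGS: 116 @ $24.60 + 181 @ $26.45 + 125 @ $23.70 + 137 @ $26.60 + 343 @ $23.90 = $22,445.45
LIFO COGS: 179 @ $22.80 + 326 @ $22.30 + 389 @ $23.90 + 8 @ $26.60 = $20,860.90

FIFO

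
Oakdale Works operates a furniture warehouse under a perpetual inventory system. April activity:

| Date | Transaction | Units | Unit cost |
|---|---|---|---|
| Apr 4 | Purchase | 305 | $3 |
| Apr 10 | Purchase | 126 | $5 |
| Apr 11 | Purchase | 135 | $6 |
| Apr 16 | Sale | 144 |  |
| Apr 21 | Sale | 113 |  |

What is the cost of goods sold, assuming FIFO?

Apr 16, 144 sold [FIFO — oldest first]: 144 @ $3 = $432
Apr 21, 113 sold [FIFO — oldest first]: 113 @ $3 = $339
Total COGS = $432 + $339 = $771
Ending inventory: 48 @ $3 + 126 @ $5 + 135 @ $6 = $1,584

COGS = $771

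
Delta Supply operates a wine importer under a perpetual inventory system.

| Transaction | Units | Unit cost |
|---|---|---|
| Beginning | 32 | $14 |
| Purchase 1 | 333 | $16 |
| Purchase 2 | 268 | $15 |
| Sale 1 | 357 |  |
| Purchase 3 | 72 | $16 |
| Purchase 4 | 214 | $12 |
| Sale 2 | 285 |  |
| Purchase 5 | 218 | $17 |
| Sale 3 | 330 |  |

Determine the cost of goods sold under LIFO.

Sale 1 (357) [LIFO — newest first]: 268 @ $15 + 89 @ $16 = $5,444
Sale 2 (285) [LIFO — newest first]: 214 @ $12 + 71 @ $16 = $3,704
Sale 3 (330) [LIFO — newest first]: 218 @ $17 + 1 @ $16 + 111 @ $16 = $5,498
Total COGS = $5,444 + $3,704 + $5,498 = $14,646
Ending inventory: 32 @ $14 + 133 @ $16 = $2,576
Check: goods available $17,222 = COGS $14,646 + ending $2,576

COGS = $14,646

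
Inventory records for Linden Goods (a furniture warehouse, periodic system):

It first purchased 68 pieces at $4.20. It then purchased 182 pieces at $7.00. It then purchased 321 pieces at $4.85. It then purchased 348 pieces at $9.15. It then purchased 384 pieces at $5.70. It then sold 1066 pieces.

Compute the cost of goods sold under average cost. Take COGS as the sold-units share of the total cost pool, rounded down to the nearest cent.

Sale 1, sell 1066: 1066/1303 × $8,489.45 → $6,945.32
Ending inventory (cost pool remaining) = $1,544.13
Check: goods available $8,489.45 = COGS $6,945.32 + ending $1,544.13

COGS = $6,945.32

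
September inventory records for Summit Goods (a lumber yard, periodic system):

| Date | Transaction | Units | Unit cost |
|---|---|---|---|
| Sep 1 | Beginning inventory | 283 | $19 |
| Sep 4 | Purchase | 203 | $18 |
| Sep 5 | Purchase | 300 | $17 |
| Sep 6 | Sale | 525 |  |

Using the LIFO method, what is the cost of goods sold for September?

COGS = $9,172

Sep 6, 525 sold [LIFO — newest first]: 300 @ $17 + 203 @ $18 + 22 @ $19 = $9,172
Ending inventory: 261 @ $19 = $4,959
Check: goods available $14,131 = COGS $9,172 + ending $4,959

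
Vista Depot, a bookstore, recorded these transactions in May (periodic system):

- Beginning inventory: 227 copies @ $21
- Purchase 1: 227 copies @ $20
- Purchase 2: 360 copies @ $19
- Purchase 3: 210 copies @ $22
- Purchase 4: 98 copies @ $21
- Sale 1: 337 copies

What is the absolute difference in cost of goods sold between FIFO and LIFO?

FIFO COGS: 227 @ $21 + 110 @ $20 = $6,967
LIFO COGS: 98 @ $21 + 210 @ $22 + 29 @ $19 = $7,229
Difference = |$6,967 − $7,229| = $262

$262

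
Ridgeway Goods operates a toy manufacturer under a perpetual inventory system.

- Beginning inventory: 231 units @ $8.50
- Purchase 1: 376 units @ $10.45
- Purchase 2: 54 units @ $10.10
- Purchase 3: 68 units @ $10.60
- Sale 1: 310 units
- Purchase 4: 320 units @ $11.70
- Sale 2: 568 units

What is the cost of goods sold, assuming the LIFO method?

Sale 1 (310) [LIFO — newest first]: 68 @ $10.60 + 54 @ $10.10 + 188 @ $10.45 = $3,230.80
Sale 2 (568) [LIFO — newest first]: 320 @ $11.70 + 188 @ $10.45 + 60 @ $8.50 = $6,218.60
Total COGS = $3,230.80 + $6,218.60 = $9,449.40
Ending inventory: 171 @ $8.50 = $1,453.50

COGS = $9,449.40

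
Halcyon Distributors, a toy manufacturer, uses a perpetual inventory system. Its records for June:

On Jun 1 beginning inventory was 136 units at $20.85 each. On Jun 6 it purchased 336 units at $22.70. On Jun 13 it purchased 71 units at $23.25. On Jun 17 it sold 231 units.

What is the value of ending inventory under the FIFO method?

Jun 17, 231 sold [FIFO — oldest first]: 136 @ $20.85 + 95 @ $22.70 = $4,992.10
Ending inventory: 241 @ $22.70 + 71 @ $23.25 = $7,121.45
Check: goods available $12,113.55 = COGS $4,992.10 + ending $7,121.45

Ending inventory = $7,121.45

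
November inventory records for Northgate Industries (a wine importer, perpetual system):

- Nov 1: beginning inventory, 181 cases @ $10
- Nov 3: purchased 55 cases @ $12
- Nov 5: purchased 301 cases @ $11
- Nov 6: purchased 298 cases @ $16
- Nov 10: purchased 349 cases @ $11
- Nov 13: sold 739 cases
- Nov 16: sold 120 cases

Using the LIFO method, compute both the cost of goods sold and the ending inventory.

COGS = $10,939; ending inventory = $3,449

Nov 13, 739 sold [LIFO — newest first]: 349 @ $11 + 298 @ $16 + 92 @ $11 = $9,619
Nov 16, 120 sold [LIFO — newest first]: 120 @ $11 = $1,320
Total COGS = $9,619 + $1,320 = $10,939
Ending inventory: 181 @ $10 + 55 @ $12 + 89 @ $11 = $3,449
Check: goods available $14,388 = COGS $10,939 + ending $3,449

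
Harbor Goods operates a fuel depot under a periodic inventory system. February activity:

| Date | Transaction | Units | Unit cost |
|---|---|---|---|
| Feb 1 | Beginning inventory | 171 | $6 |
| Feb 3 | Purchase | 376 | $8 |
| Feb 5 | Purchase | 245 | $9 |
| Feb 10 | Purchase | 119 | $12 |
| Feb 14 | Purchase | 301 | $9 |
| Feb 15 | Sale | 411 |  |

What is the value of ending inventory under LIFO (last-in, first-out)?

Ending inventory = $6,347

Feb 15, 411 sold [LIFO — newest first]: 301 @ $9 + 110 @ $12 = $4,029
Ending inventory: 171 @ $6 + 376 @ $8 + 245 @ $9 + 9 @ $12 = $6,347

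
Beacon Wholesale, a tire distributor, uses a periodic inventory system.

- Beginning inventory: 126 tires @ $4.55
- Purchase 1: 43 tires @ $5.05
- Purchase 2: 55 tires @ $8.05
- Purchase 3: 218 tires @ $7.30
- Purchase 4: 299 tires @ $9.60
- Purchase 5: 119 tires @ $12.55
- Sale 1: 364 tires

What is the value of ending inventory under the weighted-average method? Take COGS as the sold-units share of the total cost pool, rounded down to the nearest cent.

Ending inventory = $4,145.90

Sale 1, sell 364: 364/860 × $7,188.45 → $3,042.55
Ending inventory (cost pool remaining) = $4,145.90
Check: goods available $7,188.45 = COGS $3,042.55 + ending $4,145.90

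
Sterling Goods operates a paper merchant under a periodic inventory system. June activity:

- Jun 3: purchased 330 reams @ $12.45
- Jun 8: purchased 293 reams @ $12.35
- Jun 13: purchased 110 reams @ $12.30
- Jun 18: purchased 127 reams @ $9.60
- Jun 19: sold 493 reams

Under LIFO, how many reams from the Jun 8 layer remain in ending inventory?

Jun 19, 493 sold [LIFO — newest first]: 127 @ $9.60 + 110 @ $12.30 + 256 @ $12.35 = $5,733.80
Ending inventory: 330 @ $12.45 + 37 @ $12.35 = $4,565.45

37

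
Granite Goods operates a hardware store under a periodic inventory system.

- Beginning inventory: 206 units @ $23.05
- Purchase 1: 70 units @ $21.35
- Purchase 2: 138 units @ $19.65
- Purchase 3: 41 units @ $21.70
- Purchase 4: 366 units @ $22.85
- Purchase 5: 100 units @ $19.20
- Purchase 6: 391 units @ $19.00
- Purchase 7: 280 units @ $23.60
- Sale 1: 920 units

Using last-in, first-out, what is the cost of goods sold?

COGS = $19,361.65

Sale 1 (920) [LIFO — newest first]: 280 @ $23.60 + 391 @ $19.00 + 100 @ $19.20 + 149 @ $22.85 = $19,361.65
Ending inventory: 206 @ $23.05 + 70 @ $21.35 + 138 @ $19.65 + 41 @ $21.70 + 217 @ $22.85 = $14,802.65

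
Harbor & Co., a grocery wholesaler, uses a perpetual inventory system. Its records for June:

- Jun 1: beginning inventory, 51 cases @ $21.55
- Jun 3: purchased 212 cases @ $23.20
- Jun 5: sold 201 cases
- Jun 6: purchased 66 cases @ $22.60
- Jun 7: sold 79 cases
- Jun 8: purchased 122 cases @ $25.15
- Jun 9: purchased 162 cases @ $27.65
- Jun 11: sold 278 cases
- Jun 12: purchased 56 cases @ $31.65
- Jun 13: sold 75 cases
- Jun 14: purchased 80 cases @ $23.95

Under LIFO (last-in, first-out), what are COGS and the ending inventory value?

Jun 5, 201 sold [LIFO — newest first]: 201 @ $23.20 = $4,663.20
Jun 7, 79 sold [LIFO — newest first]: 66 @ $22.60 + 11 @ $23.20 + 2 @ $21.55 = $1,789.90
Jun 11, 278 sold [LIFO — newest first]: 162 @ $27.65 + 116 @ $25.15 = $7,396.70
Jun 13, 75 sold [LIFO — newest first]: 56 @ $31.65 + 6 @ $25.15 + 13 @ $21.55 = $2,203.45
Total COGS = $4,663.20 + $1,789.90 + $7,396.70 + $2,203.45 = $16,053.25
Ending inventory: 36 @ $21.55 + 80 @ $23.95 = $2,691.80

COGS = $16,053.25; ending inventory = $2,691.80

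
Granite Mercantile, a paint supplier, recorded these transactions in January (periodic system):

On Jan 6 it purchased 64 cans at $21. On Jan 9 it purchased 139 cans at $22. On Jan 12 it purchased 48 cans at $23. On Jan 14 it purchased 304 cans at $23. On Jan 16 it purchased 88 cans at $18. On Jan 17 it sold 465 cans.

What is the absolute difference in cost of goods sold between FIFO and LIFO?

$198

FIFO COGS: 64 @ $21 + 139 @ $22 + 48 @ $23 + 214 @ $23 = $10,428
LIFO COGS: 88 @ $18 + 304 @ $23 + 48 @ $23 + 25 @ $22 = $10,230
Difference = |$10,428 − $10,230| = $198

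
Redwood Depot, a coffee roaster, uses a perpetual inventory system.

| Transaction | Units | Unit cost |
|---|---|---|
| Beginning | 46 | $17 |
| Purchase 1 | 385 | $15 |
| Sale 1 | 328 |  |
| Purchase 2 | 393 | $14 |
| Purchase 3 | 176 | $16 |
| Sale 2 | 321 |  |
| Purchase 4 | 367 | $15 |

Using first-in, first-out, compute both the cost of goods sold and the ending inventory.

Sale 1 (328) [FIFO — oldest first]: 46 @ $17 + 282 @ $15 = $5,012
Sale 2 (321) [FIFO — oldest first]: 103 @ $15 + 218 @ $14 = $4,597
Total COGS = $5,012 + $4,597 = $9,609
Ending inventory: 175 @ $14 + 176 @ $16 + 367 @ $15 = $10,771
Check: goods available $20,380 = COGS $9,609 + ending $10,771

COGS = $9,609; ending inventory = $10,771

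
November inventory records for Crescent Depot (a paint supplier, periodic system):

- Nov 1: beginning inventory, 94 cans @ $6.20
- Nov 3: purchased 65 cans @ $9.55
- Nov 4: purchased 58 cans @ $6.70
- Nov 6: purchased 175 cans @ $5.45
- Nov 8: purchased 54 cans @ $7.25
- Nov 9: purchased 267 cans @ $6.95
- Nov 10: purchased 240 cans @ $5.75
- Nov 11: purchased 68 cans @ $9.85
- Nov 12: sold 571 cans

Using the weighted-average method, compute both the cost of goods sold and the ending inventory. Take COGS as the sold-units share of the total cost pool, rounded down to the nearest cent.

Nov 12, sell 571: 571/1021 × $6,842.85 → $3,826.90
Ending inventory (cost pool remaining) = $3,015.95
Check: goods available $6,842.85 = COGS $3,826.90 + ending $3,015.95

COGS = $3,826.90; ending inventory = $3,015.95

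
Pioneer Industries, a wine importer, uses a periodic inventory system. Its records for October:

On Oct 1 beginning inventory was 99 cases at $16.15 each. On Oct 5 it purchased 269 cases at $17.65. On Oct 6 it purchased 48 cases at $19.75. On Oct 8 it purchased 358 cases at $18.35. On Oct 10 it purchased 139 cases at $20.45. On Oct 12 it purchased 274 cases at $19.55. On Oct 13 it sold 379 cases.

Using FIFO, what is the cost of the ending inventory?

Ending inventory = $15,499.30

Oct 13, 379 sold [FIFO — oldest first]: 99 @ $16.15 + 269 @ $17.65 + 11 @ $19.75 = $6,563.95
Ending inventory: 37 @ $19.75 + 358 @ $18.35 + 139 @ $20.45 + 274 @ $19.55 = $15,499.30
Check: goods available $22,063.25 = COGS $6,563.95 + ending $15,499.30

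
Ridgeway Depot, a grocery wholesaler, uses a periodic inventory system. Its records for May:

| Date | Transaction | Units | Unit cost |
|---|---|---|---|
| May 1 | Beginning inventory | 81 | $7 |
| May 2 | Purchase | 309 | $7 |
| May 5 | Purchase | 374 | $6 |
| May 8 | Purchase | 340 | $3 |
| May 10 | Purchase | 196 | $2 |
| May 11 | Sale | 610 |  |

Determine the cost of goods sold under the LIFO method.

COGS = $1,856

May 11, 610 sold [LIFO — newest first]: 196 @ $2 + 340 @ $3 + 74 @ $6 = $1,856
Ending inventory: 81 @ $7 + 309 @ $7 + 300 @ $6 = $4,530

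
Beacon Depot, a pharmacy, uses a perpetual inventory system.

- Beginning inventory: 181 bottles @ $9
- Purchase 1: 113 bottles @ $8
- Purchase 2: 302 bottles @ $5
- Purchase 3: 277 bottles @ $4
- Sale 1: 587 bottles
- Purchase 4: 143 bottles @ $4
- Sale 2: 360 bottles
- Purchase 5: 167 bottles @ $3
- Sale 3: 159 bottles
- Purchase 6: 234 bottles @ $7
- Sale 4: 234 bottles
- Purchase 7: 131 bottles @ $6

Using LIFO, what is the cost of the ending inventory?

Ending inventory = $1,431

Sale 1 (587) [LIFO — newest first]: 277 @ $4 + 302 @ $5 + 8 @ $8 = $2,682
Sale 2 (360) [LIFO — newest first]: 143 @ $4 + 105 @ $8 + 112 @ $9 = $2,420
Sale 3 (159) [LIFO — newest first]: 159 @ $3 = $477
Sale 4 (234) [LIFO — newest first]: 234 @ $7 = $1,638
Total COGS = $2,682 + $2,420 + $477 + $1,638 = $7,217
Ending inventory: 69 @ $9 + 8 @ $3 + 131 @ $6 = $1,431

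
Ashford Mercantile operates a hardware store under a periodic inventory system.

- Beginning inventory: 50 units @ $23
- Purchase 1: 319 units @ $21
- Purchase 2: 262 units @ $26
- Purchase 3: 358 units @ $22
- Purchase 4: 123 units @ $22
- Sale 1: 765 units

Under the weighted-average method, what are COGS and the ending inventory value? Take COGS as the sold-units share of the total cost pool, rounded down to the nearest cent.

COGS = $17,365.91; ending inventory = $7,877.09

Sale 1, sell 765: 765/1112 × $25,243.00 → $17,365.91
Ending inventory (cost pool remaining) = $7,877.09
Check: goods available $25,243.00 = COGS $17,365.91 + ending $7,877.09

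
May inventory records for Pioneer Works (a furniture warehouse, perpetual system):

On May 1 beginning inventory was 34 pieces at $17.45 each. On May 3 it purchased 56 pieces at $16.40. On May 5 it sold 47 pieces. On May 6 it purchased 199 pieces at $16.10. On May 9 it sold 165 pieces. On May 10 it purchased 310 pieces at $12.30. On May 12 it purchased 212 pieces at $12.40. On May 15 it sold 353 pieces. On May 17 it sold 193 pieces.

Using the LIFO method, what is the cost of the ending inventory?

Ending inventory = $901.90

May 5, 47 sold [LIFO — newest first]: 47 @ $16.40 = $770.80
May 9, 165 sold [LIFO — newest first]: 165 @ $16.10 = $2,656.50
May 15, 353 sold [LIFO — newest first]: 212 @ $12.40 + 141 @ $12.30 = $4,363.10
May 17, 193 sold [LIFO — newest first]: 169 @ $12.30 + 24 @ $16.10 = $2,465.10
Total COGS = $770.80 + $2,656.50 + $4,363.10 + $2,465.10 = $10,255.50
Ending inventory: 34 @ $17.45 + 9 @ $16.40 + 10 @ $16.10 = $901.90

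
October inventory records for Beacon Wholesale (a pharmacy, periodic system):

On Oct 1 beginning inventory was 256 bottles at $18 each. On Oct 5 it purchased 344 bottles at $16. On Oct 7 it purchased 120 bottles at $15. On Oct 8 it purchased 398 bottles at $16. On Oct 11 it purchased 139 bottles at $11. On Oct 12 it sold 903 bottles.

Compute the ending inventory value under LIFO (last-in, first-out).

Ending inventory = $6,176

Oct 12, 903 sold [LIFO — newest first]: 139 @ $11 + 398 @ $16 + 120 @ $15 + 246 @ $16 = $13,633
Ending inventory: 256 @ $18 + 98 @ $16 = $6,176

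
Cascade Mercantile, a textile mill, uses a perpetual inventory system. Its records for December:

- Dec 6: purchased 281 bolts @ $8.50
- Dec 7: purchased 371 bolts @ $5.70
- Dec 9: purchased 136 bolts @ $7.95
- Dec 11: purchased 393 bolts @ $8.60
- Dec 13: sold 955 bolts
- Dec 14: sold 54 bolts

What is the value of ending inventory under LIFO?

Ending inventory = $1,462.00

Dec 13, 955 sold [LIFO — newest first]: 393 @ $8.60 + 136 @ $7.95 + 371 @ $5.70 + 55 @ $8.50 = $7,043.20
Dec 14, 54 sold [LIFO — newest first]: 54 @ $8.50 = $459.00
Total COGS = $7,043.20 + $459.00 = $7,502.20
Ending inventory: 172 @ $8.50 = $1,462.00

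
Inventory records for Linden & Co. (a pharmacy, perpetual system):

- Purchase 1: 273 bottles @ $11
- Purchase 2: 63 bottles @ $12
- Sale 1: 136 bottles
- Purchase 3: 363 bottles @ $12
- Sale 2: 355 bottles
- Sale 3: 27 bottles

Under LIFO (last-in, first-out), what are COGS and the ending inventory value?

Sale 1 (136) [LIFO — newest first]: 63 @ $12 + 73 @ $11 = $1,559
Sale 2 (355) [LIFO — newest first]: 355 @ $12 = $4,260
Sale 3 (27) [LIFO — newest first]: 8 @ $12 + 19 @ $11 = $305
Total COGS = $1,559 + $4,260 + $305 = $6,124
Ending inventory: 181 @ $11 = $1,991

COGS = $6,124; ending inventory = $1,991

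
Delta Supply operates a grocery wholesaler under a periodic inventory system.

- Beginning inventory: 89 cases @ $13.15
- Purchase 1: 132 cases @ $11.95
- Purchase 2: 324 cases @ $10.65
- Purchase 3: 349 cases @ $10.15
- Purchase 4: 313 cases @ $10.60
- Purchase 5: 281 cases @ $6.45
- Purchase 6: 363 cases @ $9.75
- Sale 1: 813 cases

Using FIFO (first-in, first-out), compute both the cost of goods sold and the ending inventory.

Sale 1 (813) [FIFO — oldest first]: 89 @ $13.15 + 132 @ $11.95 + 324 @ $10.65 + 268 @ $10.15 = $8,918.55
Ending inventory: 81 @ $10.15 + 313 @ $10.60 + 281 @ $6.45 + 363 @ $9.75 = $9,491.65
Check: goods available $18,410.20 = COGS $8,918.55 + ending $9,491.65

COGS = $8,918.55; ending inventory = $9,491.65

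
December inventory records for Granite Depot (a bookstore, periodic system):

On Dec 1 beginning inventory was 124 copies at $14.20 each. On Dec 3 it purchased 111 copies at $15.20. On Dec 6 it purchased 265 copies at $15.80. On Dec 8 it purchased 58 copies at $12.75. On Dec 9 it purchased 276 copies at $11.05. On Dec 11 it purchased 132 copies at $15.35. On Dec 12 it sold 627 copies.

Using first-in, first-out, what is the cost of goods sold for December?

Dec 12, 627 sold [FIFO — oldest first]: 124 @ $14.20 + 111 @ $15.20 + 265 @ $15.80 + 58 @ $12.75 + 69 @ $11.05 = $9,136.95
Ending inventory: 207 @ $11.05 + 132 @ $15.35 = $4,313.55
Check: goods available $13,450.50 = COGS $9,136.95 + ending $4,313.55

COGS = $9,136.95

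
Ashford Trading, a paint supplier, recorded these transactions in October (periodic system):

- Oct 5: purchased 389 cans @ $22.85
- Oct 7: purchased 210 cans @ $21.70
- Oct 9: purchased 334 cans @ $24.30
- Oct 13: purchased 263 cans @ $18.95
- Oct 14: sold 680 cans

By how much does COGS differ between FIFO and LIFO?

FIFO COGS: 389 @ $22.85 + 210 @ $21.70 + 81 @ $24.30 = $15,413.95
LIFO COGS: 263 @ $18.95 + 334 @ $24.30 + 83 @ $21.70 = $14,901.15
Difference = |$15,413.95 − $14,901.15| = $512.80

$512.80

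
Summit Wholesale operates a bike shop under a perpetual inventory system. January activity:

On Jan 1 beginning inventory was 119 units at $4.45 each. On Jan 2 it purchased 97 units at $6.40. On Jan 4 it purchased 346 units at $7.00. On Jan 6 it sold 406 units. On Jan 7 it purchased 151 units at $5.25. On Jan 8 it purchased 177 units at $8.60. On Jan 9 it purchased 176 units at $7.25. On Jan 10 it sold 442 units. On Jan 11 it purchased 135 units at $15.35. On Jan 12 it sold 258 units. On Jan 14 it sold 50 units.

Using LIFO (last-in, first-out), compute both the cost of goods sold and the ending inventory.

COGS = $9,035.30; ending inventory = $200.25

Jan 6, 406 sold [LIFO — newest first]: 346 @ $7.00 + 60 @ $6.40 = $2,806.00
Jan 10, 442 sold [LIFO — newest first]: 176 @ $7.25 + 177 @ $8.60 + 89 @ $5.25 = $3,265.45
Jan 12, 258 sold [LIFO — newest first]: 135 @ $15.35 + 62 @ $5.25 + 37 @ $6.40 + 24 @ $4.45 = $2,741.35
Jan 14, 50 sold [LIFO — newest first]: 50 @ $4.45 = $222.50
Total COGS = $2,806.00 + $3,265.45 + $2,741.35 + $222.50 = $9,035.30
Ending inventory: 45 @ $4.45 = $200.25
Check: goods available $9,235.55 = COGS $9,035.30 + ending $200.25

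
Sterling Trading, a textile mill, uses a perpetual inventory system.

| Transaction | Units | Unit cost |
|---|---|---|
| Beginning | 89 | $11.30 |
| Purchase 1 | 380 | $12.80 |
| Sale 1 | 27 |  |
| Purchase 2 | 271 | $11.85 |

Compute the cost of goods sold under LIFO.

Sale 1 (27) [LIFO — newest first]: 27 @ $12.80 = $345.60
Ending inventory: 89 @ $11.30 + 353 @ $12.80 + 271 @ $11.85 = $8,735.45
Check: goods available $9,081.05 = COGS $345.60 + ending $8,735.45

COGS = $345.60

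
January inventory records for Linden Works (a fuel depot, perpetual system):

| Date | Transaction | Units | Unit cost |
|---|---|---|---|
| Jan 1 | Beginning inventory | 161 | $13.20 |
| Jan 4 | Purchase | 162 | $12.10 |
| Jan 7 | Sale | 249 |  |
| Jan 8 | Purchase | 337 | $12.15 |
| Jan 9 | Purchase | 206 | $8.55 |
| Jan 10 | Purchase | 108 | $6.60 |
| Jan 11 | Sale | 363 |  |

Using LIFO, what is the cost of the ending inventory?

Jan 7, 249 sold [LIFO — newest first]: 162 @ $12.10 + 87 @ $13.20 = $3,108.60
Jan 11, 363 sold [LIFO — newest first]: 108 @ $6.60 + 206 @ $8.55 + 49 @ $12.15 = $3,069.45
Total COGS = $3,108.60 + $3,069.45 = $6,178.05
Ending inventory: 74 @ $13.20 + 288 @ $12.15 = $4,476.00

Ending inventory = $4,476.00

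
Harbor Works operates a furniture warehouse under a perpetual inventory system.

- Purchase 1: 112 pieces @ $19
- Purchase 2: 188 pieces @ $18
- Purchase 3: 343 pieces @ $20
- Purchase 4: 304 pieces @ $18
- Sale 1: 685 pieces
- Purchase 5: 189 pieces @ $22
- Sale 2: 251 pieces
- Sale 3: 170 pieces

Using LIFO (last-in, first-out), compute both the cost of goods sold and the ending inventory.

Sale 1 (685) [LIFO — newest first]: 304 @ $18 + 343 @ $20 + 38 @ $18 = $13,016
Sale 2 (251) [LIFO — newest first]: 189 @ $22 + 62 @ $18 = $5,274
Sale 3 (170) [LIFO — newest first]: 88 @ $18 + 82 @ $19 = $3,142
Total COGS = $13,016 + $5,274 + $3,142 = $21,432
Ending inventory: 30 @ $19 = $570
Check: goods available $22,002 = COGS $21,432 + ending $570

COGS = $21,432; ending inventory = $570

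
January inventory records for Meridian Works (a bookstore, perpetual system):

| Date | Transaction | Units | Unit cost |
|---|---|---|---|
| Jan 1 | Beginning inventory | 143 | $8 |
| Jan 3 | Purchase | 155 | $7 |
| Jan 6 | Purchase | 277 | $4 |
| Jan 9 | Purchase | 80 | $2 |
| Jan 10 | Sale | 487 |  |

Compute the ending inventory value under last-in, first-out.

Ending inventory = $1,319

Jan 10, 487 sold [LIFO — newest first]: 80 @ $2 + 277 @ $4 + 130 @ $7 = $2,178
Ending inventory: 143 @ $8 + 25 @ $7 = $1,319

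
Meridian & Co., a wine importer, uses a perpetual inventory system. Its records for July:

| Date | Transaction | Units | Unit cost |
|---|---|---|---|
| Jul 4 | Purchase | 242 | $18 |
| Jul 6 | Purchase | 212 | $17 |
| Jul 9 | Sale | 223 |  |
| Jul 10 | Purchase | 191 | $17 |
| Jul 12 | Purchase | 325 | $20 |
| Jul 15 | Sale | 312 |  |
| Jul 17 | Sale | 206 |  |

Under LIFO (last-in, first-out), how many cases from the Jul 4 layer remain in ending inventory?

229

Jul 9, 223 sold [LIFO — newest first]: 212 @ $17 + 11 @ $18 = $3,802
Jul 15, 312 sold [LIFO — newest first]: 312 @ $20 = $6,240
Jul 17, 206 sold [LIFO — newest first]: 13 @ $20 + 191 @ $17 + 2 @ $18 = $3,543
Total COGS = $3,802 + $6,240 + $3,543 = $13,585
Ending inventory: 229 @ $18 = $4,122
Check: goods available $17,707 = COGS $13,585 + ending $4,122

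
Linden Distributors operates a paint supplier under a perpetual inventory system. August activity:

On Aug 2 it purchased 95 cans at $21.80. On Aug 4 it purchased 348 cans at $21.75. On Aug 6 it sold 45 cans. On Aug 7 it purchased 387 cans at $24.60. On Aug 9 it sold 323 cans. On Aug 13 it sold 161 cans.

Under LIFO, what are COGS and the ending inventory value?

Aug 6, 45 sold [LIFO — newest first]: 45 @ $21.75 = $978.75
Aug 9, 323 sold [LIFO — newest first]: 323 @ $24.60 = $7,945.80
Aug 13, 161 sold [LIFO — newest first]: 64 @ $24.60 + 97 @ $21.75 = $3,684.15
Total COGS = $978.75 + $7,945.80 + $3,684.15 = $12,608.70
Ending inventory: 95 @ $21.80 + 206 @ $21.75 = $6,551.50
Check: goods available $19,160.20 = COGS $12,608.70 + ending $6,551.50

COGS = $12,608.70; ending inventory = $6,551.50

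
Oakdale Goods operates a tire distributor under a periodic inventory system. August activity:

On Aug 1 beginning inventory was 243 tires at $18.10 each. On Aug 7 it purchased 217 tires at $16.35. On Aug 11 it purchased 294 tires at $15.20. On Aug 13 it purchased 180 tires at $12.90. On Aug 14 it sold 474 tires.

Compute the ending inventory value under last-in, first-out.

Aug 14, 474 sold [LIFO — newest first]: 180 @ $12.90 + 294 @ $15.20 = $6,790.80
Ending inventory: 243 @ $18.10 + 217 @ $16.35 = $7,946.25

Ending inventory = $7,946.25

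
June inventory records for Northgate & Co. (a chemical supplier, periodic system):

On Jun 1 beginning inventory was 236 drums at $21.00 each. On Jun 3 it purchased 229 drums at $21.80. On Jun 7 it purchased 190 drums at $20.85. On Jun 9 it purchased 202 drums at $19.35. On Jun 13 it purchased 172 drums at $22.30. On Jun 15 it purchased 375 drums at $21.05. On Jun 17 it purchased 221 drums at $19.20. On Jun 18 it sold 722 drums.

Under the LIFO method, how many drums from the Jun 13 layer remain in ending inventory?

Jun 18, 722 sold [LIFO — newest first]: 221 @ $19.20 + 375 @ $21.05 + 126 @ $22.30 = $14,946.75
Ending inventory: 236 @ $21.00 + 229 @ $21.80 + 190 @ $20.85 + 202 @ $19.35 + 46 @ $22.30 = $18,844.20

46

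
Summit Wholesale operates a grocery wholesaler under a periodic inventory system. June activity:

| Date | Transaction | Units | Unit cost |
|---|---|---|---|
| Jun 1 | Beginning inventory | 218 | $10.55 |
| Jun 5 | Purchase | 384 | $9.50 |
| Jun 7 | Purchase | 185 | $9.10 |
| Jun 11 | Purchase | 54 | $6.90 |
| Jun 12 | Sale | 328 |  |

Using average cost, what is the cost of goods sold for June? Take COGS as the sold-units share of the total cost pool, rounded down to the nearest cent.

COGS = $3,121.65

Jun 12, sell 328: 328/841 × $8,004.00 → $3,121.65
Ending inventory (cost pool remaining) = $4,882.35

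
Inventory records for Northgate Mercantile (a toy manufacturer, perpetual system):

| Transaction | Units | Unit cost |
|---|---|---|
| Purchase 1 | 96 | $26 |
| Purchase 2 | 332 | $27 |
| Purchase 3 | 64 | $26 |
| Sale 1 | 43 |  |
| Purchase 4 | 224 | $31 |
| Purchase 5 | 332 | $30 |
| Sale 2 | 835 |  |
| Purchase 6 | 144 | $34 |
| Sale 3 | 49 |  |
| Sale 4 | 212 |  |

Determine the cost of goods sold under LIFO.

Sale 1 (43) [LIFO — newest first]: 43 @ $26 = $1,118
Sale 2 (835) [LIFO — newest first]: 332 @ $30 + 224 @ $31 + 21 @ $26 + 258 @ $27 = $24,416
Sale 3 (49) [LIFO — newest first]: 49 @ $34 = $1,666
Sale 4 (212) [LIFO — newest first]: 95 @ $34 + 74 @ $27 + 43 @ $26 = $6,346
Total COGS = $1,118 + $24,416 + $1,666 + $6,346 = $33,546
Ending inventory: 53 @ $26 = $1,378

COGS = $33,546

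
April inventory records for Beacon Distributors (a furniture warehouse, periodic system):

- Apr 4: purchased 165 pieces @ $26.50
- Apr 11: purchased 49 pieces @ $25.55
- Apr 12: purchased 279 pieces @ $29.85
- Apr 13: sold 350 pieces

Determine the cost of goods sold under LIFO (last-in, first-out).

COGS = $10,163.10

Apr 13, 350 sold [LIFO — newest first]: 279 @ $29.85 + 49 @ $25.55 + 22 @ $26.50 = $10,163.10
Ending inventory: 143 @ $26.50 = $3,789.50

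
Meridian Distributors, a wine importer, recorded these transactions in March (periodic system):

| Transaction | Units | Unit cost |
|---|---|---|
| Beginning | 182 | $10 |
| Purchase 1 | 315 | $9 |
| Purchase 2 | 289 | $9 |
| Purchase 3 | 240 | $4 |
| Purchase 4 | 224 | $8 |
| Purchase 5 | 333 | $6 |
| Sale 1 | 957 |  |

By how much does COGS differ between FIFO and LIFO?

FIFO COGS: 182 @ $10 + 315 @ $9 + 289 @ $9 + 171 @ $4 = $7,940
LIFO COGS: 333 @ $6 + 224 @ $8 + 240 @ $4 + 160 @ $9 = $6,190
Difference = |$7,940 − $6,190| = $1,750

$1,750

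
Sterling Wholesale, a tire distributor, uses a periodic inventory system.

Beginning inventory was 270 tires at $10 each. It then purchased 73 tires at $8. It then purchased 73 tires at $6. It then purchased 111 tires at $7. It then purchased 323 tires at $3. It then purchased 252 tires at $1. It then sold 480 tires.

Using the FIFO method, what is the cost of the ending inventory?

Sale 1 (480) [FIFO — oldest first]: 270 @ $10 + 73 @ $8 + 73 @ $6 + 64 @ $7 = $4,170
Ending inventory: 47 @ $7 + 323 @ $3 + 252 @ $1 = $1,550
Check: goods available $5,720 = COGS $4,170 + ending $1,550

Ending inventory = $1,550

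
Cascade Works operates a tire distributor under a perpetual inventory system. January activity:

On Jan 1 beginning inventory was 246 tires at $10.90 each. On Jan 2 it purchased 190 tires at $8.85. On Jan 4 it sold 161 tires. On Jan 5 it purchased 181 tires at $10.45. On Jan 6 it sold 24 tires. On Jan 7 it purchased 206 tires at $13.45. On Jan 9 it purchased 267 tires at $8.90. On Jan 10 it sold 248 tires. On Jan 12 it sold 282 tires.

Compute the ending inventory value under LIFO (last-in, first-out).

Jan 4, 161 sold [LIFO — newest first]: 161 @ $8.85 = $1,424.85
Jan 6, 24 sold [LIFO — newest first]: 24 @ $10.45 = $250.80
Jan 10, 248 sold [LIFO — newest first]: 248 @ $8.90 = $2,207.20
Jan 12, 282 sold [LIFO — newest first]: 19 @ $8.90 + 206 @ $13.45 + 57 @ $10.45 = $3,535.45
Total COGS = $1,424.85 + $250.80 + $2,207.20 + $3,535.45 = $7,418.30
Ending inventory: 246 @ $10.90 + 29 @ $8.85 + 100 @ $10.45 = $3,983.05

Ending inventory = $3,983.05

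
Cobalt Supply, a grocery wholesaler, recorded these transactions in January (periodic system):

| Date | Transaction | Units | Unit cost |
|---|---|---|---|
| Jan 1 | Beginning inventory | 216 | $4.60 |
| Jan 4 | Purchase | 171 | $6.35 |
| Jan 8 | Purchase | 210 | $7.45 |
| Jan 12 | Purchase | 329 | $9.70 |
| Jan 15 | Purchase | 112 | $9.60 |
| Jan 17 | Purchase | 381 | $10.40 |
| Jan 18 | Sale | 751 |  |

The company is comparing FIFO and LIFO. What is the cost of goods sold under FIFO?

COGS = $5,137.75

FIFO COGS: 216 @ $4.60 + 171 @ $6.35 + 210 @ $7.45 + 154 @ $9.70 = $5,137.75
LIFO COGS: 381 @ $10.40 + 112 @ $9.60 + 258 @ $9.70 = $7,540.20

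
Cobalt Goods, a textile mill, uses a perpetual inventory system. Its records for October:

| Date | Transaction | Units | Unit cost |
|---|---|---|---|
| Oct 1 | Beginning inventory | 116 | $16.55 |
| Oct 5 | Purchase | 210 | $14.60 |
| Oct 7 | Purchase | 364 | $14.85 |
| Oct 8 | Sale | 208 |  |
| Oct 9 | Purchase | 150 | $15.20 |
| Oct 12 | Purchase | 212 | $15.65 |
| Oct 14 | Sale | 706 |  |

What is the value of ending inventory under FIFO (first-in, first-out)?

Ending inventory = $2,159.70

Oct 8, 208 sold [FIFO — oldest first]: 116 @ $16.55 + 92 @ $14.60 = $3,263.00
Oct 14, 706 sold [FIFO — oldest first]: 118 @ $14.60 + 364 @ $14.85 + 150 @ $15.20 + 74 @ $15.65 = $10,566.30
Total COGS = $3,263.00 + $10,566.30 = $13,829.30
Ending inventory: 138 @ $15.65 = $2,159.70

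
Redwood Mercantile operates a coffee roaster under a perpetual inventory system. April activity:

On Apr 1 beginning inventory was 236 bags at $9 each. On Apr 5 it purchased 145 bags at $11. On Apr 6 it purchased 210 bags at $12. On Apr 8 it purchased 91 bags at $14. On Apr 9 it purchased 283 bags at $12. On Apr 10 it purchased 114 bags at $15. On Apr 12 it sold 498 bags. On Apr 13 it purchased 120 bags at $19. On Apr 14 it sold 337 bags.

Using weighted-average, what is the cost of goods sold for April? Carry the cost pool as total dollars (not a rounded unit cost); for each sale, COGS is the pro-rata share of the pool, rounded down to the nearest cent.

COGS = $10,186.80

After Apr 1: 236 on hand, pool $2,124.00 (≈ $9.0000 each)
After Apr 5: 381 on hand, pool $3,719.00 (≈ $9.7612 each)
After Apr 6: 591 on hand, pool $6,239.00 (≈ $10.5567 each)
After Apr 8: 682 on hand, pool $7,513.00 (≈ $11.0161 each)
After Apr 9: 965 on hand, pool $10,909.00 (≈ $11.3047 each)
After Apr 10: 1079 on hand, pool $12,619.00 (≈ $11.6951 each)
Apr 12, sell 498: 498/1079 × $12,619.00 → $5,824.15
After Apr 13: 701 on hand, pool $9,074.85 (≈ $12.9456 each)
Apr 14, sell 337: 337/701 × $9,074.85 → $4,362.65
Total COGS = $5,824.15 + $4,362.65 = $10,186.80
Ending inventory (cost pool remaining) = $4,712.20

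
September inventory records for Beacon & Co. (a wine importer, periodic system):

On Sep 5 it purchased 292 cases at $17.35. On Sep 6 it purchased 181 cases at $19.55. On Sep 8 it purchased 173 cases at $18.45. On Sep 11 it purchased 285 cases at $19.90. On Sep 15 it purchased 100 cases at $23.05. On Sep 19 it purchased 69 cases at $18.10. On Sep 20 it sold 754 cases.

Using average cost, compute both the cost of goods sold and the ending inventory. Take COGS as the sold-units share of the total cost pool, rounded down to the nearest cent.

COGS = $14,409.62; ending inventory = $6,612.38

Sep 20, sell 754: 754/1100 × $21,022.00 → $14,409.62
Ending inventory (cost pool remaining) = $6,612.38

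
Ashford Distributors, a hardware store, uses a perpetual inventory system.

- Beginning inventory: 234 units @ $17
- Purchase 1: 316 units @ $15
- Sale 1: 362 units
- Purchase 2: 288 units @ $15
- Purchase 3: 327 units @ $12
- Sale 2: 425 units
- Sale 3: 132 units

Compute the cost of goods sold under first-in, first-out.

Sale 1 (362) [FIFO — oldest first]: 234 @ $17 + 128 @ $15 = $5,898
Sale 2 (425) [FIFO — oldest first]: 188 @ $15 + 237 @ $15 = $6,375
Sale 3 (132) [FIFO — oldest first]: 51 @ $15 + 81 @ $12 = $1,737
Total COGS = $5,898 + $6,375 + $1,737 = $14,010
Ending inventory: 246 @ $12 = $2,952

COGS = $14,010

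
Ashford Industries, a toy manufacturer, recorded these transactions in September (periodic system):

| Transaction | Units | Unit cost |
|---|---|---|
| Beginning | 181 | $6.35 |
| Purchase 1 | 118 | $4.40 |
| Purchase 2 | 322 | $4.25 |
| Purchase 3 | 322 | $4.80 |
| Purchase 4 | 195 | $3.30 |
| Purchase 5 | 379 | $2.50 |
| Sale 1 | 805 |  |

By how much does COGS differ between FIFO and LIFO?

$1,220.45

FIFO COGS: 181 @ $6.35 + 118 @ $4.40 + 322 @ $4.25 + 184 @ $4.80 = $3,920.25
LIFO COGS: 379 @ $2.50 + 195 @ $3.30 + 231 @ $4.80 = $2,699.80
Difference = |$3,920.25 − $2,699.80| = $1,220.45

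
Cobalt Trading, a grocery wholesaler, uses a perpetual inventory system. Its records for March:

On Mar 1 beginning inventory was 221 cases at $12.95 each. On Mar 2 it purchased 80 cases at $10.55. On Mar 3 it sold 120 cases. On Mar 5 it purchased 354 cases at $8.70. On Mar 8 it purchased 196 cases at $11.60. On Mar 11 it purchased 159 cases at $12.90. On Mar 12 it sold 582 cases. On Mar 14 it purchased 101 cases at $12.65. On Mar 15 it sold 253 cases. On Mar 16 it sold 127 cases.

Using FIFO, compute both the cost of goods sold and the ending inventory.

Mar 3, 120 sold [FIFO — oldest first]: 120 @ $12.95 = $1,554.00
Mar 12, 582 sold [FIFO — oldest first]: 101 @ $12.95 + 80 @ $10.55 + 354 @ $8.70 + 47 @ $11.60 = $5,776.95
Mar 15, 253 sold [FIFO — oldest first]: 149 @ $11.60 + 104 @ $12.90 = $3,070.00
Mar 16, 127 sold [FIFO — oldest first]: 55 @ $12.90 + 72 @ $12.65 = $1,620.30
Total COGS = $1,554.00 + $5,776.95 + $3,070.00 + $1,620.30 = $12,021.25
Ending inventory: 29 @ $12.65 = $366.85

COGS = $12,021.25; ending inventory = $366.85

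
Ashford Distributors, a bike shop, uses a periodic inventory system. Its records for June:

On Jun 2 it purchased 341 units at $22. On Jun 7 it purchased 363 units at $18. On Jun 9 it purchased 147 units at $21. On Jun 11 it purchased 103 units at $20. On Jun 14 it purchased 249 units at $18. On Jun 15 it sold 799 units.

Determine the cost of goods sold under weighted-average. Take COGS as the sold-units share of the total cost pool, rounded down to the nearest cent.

COGS = $15,717.65

Jun 15, sell 799: 799/1203 × $23,665.00 → $15,717.65
Ending inventory (cost pool remaining) = $7,947.35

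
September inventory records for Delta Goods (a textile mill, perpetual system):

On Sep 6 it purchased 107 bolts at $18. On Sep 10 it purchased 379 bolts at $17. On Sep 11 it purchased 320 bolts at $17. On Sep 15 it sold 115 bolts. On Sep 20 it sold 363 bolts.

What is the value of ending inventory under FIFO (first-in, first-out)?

Ending inventory = $5,576

Sep 15, 115 sold [FIFO — oldest first]: 107 @ $18 + 8 @ $17 = $2,062
Sep 20, 363 sold [FIFO — oldest first]: 363 @ $17 = $6,171
Total COGS = $2,062 + $6,171 = $8,233
Ending inventory: 8 @ $17 + 320 @ $17 = $5,576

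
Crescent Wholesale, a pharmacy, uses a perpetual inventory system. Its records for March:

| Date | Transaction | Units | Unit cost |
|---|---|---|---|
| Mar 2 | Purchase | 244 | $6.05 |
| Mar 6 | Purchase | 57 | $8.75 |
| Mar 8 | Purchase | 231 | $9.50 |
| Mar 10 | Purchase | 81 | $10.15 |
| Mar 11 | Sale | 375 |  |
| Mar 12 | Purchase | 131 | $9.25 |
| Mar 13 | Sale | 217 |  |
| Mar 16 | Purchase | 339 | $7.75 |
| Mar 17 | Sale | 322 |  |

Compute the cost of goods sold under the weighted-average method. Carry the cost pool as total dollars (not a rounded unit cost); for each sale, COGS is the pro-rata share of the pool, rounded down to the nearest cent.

COGS = $7,479.72

After Mar 2: 244 on hand, pool $1,476.20 (≈ $6.0500 each)
After Mar 6: 301 on hand, pool $1,974.95 (≈ $6.5613 each)
After Mar 8: 532 on hand, pool $4,169.45 (≈ $7.8373 each)
After Mar 10: 613 on hand, pool $4,991.60 (≈ $8.1429 each)
Mar 11, sell 375: 375/613 × $4,991.60 → $3,053.58
After Mar 12: 369 on hand, pool $3,149.77 (≈ $8.5360 each)
Mar 13, sell 217: 217/369 × $3,149.77 → $1,852.30
After Mar 16: 491 on hand, pool $3,924.72 (≈ $7.9933 each)
Mar 17, sell 322: 322/491 × $3,924.72 → $2,573.84
Total COGS = $3,053.58 + $1,852.30 + $2,573.84 = $7,479.72
Ending inventory (cost pool remaining) = $1,350.88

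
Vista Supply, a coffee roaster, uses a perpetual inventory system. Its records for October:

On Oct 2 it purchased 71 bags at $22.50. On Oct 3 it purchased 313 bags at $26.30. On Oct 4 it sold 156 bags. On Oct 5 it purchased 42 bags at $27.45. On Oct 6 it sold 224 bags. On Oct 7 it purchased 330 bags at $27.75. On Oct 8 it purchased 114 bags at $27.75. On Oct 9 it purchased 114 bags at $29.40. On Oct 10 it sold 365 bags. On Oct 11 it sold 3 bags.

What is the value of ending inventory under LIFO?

Ending inventory = $6,307.50

Oct 4, 156 sold [LIFO — newest first]: 156 @ $26.30 = $4,102.80
Oct 6, 224 sold [LIFO — newest first]: 42 @ $27.45 + 157 @ $26.30 + 25 @ $22.50 = $5,844.50
Oct 10, 365 sold [LIFO — newest first]: 114 @ $29.40 + 114 @ $27.75 + 137 @ $27.75 = $10,316.85
Oct 11, 3 sold [LIFO — newest first]: 3 @ $27.75 = $83.25
Total COGS = $4,102.80 + $5,844.50 + $10,316.85 + $83.25 = $20,347.40
Ending inventory: 46 @ $22.50 + 190 @ $27.75 = $6,307.50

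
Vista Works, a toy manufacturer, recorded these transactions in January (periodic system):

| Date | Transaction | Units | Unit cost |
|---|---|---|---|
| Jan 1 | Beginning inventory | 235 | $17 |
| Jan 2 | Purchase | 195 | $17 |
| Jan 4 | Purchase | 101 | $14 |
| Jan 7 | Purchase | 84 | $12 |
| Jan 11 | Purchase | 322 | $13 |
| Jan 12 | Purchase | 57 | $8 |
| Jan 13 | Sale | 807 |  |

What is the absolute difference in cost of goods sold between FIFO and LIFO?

$1,033

FIFO COGS: 235 @ $17 + 195 @ $17 + 101 @ $14 + 84 @ $12 + 192 @ $13 = $12,228
LIFO COGS: 57 @ $8 + 322 @ $13 + 84 @ $12 + 101 @ $14 + 195 @ $17 + 48 @ $17 = $11,195
Difference = |$12,228 − $11,195| = $1,033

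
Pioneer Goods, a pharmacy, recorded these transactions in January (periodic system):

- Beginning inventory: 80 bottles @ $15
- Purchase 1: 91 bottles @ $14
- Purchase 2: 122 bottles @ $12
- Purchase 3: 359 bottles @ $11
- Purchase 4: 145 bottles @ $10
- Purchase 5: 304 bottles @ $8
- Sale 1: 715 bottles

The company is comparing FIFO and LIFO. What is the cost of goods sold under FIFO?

FIFO COGS: 80 @ $15 + 91 @ $14 + 122 @ $12 + 359 @ $11 + 63 @ $10 = $8,517
LIFO COGS: 304 @ $8 + 145 @ $10 + 266 @ $11 = $6,808

COGS = $8,517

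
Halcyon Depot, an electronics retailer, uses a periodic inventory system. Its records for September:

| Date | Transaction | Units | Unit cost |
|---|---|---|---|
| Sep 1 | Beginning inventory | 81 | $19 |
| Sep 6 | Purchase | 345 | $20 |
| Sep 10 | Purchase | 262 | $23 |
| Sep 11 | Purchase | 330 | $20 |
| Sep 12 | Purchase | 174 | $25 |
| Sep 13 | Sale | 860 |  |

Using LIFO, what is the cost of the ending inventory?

Ending inventory = $6,559

Sep 13, 860 sold [LIFO — newest first]: 174 @ $25 + 330 @ $20 + 262 @ $23 + 94 @ $20 = $18,856
Ending inventory: 81 @ $19 + 251 @ $20 = $6,559
Check: goods available $25,415 = COGS $18,856 + ending $6,559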